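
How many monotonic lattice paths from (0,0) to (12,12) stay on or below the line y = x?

Total monotonic paths to (12,12): C(24,12) = 2704156.
Paths that cross above y=x (reflection bijection): C(24,13) = 2496144.
Valid Dyck paths: 2704156 - 2496144.
(Check: C(24,12) - C(24,13) = C(24,12)/13, the Catalan number C_{12}.)

Final answer: C_{12} = 208012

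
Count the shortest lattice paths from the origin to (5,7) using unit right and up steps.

Each path has 5 right steps and 7 up steps in some order (12 steps total).
Choose which 7 of the 12 steps are up: C(12,7).

Final answer: C(12,7) = 792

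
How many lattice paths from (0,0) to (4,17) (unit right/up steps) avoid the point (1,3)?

Total paths to (4,17): C(21,17) = 5985.
Paths through (1,3): C(4,3) x C(17,14) = 2720.
Avoiding (1,3): 5985 - 2720.

Final answer: 3265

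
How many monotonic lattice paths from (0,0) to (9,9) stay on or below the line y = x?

Total monotonic paths to (9,9): C(18,9) = 48620.
By the reflection principle, paths that go above the diagonal number C(18,10) = 43758.
Valid Dyck paths: 48620 - 43758.
(Check: C(18,9) - C(18,10) = C(18,9)/10, the Catalan number C_{9}.)

Final answer: C_{9} = 4862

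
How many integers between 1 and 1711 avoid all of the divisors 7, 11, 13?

|div by 7|=244, |div by 11|=155, |div by 13|=131.
|div by 7&11|=22, |div by 7&13|=18, |div by 11&13|=11, |div by all|=1.
By inclusion-exclusion, divisible by at least one: 244+155+131-22-18-11+1 = 480.
Not divisible by any: 1711 - 480.

Final answer: 1231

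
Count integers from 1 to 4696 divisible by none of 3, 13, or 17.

|div by 3|=1565, |div by 13|=361, |div by 17|=276.
|div by 3&13|=120, |div by 3&17|=92, |div by 13&17|=21, |div by all|=7.
By inclusion-exclusion, divisible by at least one: 1565+361+276-120-92-21+7 = 1976.
Not divisible by any: 4696 - 1976.

Final answer: 2720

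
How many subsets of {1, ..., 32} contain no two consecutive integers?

Condition on whether n belongs to the subset: if not, any valid subset of {1, ..., n-1} works (a(n-1)); if so, n-1 is excluded and the rest is a valid subset of {1, ..., n-2} (a(n-2)). Hence a(n) = a(n-1) + a(n-2), a(1)=2, a(2)=3.
Iterating the recurrence: a(1)=2, a(2)=3, a(3)=5, a(4)=8, a(5)=13, a(6)=21, a(7)=34, a(8)=55, a(9)=89, a(10)=144, a(11)=233, a(12)=377, a(13)=610, a(14)=987, a(15)=1597, a(16)=2584, a(17)=4181, a(18)=6765, a(19)=10946, a(20)=17711, a(21)=28657, a(22)=46368, a(23)=75025, a(24)=121393, a(25)=196418, a(26)=317811, a(27)=514229, a(28)=832040, a(29)=1346269, a(30)=2178309, a(31)=3524578, a(32)=5702887.

Final answer: 5702887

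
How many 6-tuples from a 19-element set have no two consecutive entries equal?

Let g(n) count such strings. g(1) = 19, and each valid string of length n-1 extends in 18 ways (any symbol but the last), so g(n) = 18 g(n-1).
Total: g(6) = 19 x 18^5.

Final answer: 19 x 18^{5} = 35901792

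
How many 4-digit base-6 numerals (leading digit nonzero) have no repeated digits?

The leading digit has 5 choices (anything but zero); the next has 5 (anything but the first), then 4, and so on, one fewer each time.
Total: 5 x 5 x 4 x 3.

Final answer: 300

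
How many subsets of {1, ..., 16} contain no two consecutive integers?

Let a(n) count such subsets of {1, ..., n}. Either n is excluded (a(n-1) ways) or n is included, forcing n-1 out (a(n-2) ways), so a(n) = a(n-1) + a(n-2) with a(1)=2, a(2)=3.
Iterating the recurrence: a(1)=2, a(2)=3, a(3)=5, a(4)=8, a(5)=13, a(6)=21, a(7)=34, a(8)=55, a(9)=89, a(10)=144, a(11)=233, a(12)=377, a(13)=610, a(14)=987, a(15)=1597, a(16)=2584.

Final answer: 2584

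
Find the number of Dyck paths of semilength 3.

Total monotonic paths to (3,3): C(6,3) = 20.
Paths that cross above y=x (reflection bijection): C(6,4) = 15.
Valid Dyck paths: 20 - 15.
(These counts are the Catalan numbers.)

Final answer: C_{3} = 5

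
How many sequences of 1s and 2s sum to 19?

Let f(n) be the number of climbs. Removing the last move (1 or 2 steps) gives f(n) = f(n-1) + f(n-2); base cases f(1)=1, f(2)=2.
Building up term by term: f(1)=1, f(2)=2, f(3)=3, f(4)=5, f(5)=8, f(6)=13, f(7)=21, f(8)=34, f(9)=55, f(10)=89, f(11)=144, f(12)=233, f(13)=377, f(14)=610, f(15)=987, f(16)=1597, f(17)=2584, f(18)=4181, f(19)=6765.

Final answer: 6765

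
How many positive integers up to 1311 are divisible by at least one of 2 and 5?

Multiples of 2: 655. Multiples of 5: 262. Of both (lcm=10): 131.
By inclusion-exclusion: 655 + 262 - 131.

Final answer: 786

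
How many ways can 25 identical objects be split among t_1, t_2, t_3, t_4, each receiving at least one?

Substitute t'_i = t_i - 1 (so t'_i >= 0). Then sum t'_i = 25 - 4 = 21.
Stars and bars: C(21+4-1, 4-1) = C(24,3).

Final answer: C(24,3) = 2024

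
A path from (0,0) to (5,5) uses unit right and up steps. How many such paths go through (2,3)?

Paths (0,0)->(2,3): C(5,3) = 10.
Paths (2,3)->(5,5): C(5,2) = 10.
By multiplication principle: 10 x 10.

Final answer: 100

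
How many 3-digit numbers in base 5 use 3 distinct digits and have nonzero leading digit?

The leading digit has 4 choices (anything but zero); the next has 4 (anything but the first), then 3, and so on, one fewer each time.
Total: 4 x 4 x 3.

Final answer: 48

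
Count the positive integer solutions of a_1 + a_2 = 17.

Substitute a'_i = a_i - 1 (so a'_i >= 0). Then sum a'_i = 17 - 2 = 15.
Stars and bars: C(15+2-1, 2-1) = C(16,1).

Final answer: C(16,1) = 16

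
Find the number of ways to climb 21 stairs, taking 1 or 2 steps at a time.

Let f(n) be the number of climbs. Removing the last move (1 or 2 steps) gives f(n) = f(n-1) + f(n-2); base cases f(1)=1, f(2)=2.
Building up term by term: f(1)=1, f(2)=2, f(3)=3, f(4)=5, f(5)=8, f(6)=13, f(7)=21, f(8)=34, f(9)=55, f(10)=89, f(11)=144, f(12)=233, f(13)=377, f(14)=610, f(15)=987, f(16)=1597, f(17)=2584, f(18)=4181, f(19)=6765, f(20)=10946, f(21)=17711.

Final answer: 17711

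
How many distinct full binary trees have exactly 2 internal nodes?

This is a standard Catalan-number count: the answer is C_n. Here n = 2.
C_n = C(2n,n)/(n+1), so C_{2} = C(4,2)/3 = 6/3.

Final answer: C_{2} = 2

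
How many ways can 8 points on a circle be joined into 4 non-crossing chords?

This is counted by the nth Catalan number C_n. Here n = 8/2 = 4.
Using C_0 = 1 and C_(k+1) = C_k x 2(2k+1)/(k+2), build up term by term: C_1=1, C_2=2, C_3=5, C_4=14.

Final answer: C_{4} = 14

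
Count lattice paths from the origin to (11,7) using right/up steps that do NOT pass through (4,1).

Total paths to (11,7): C(18,7) = 31824.
Paths through (4,1): C(5,1) x C(13,6) = 8580.
Avoiding (4,1): 31824 - 8580.

Final answer: 23244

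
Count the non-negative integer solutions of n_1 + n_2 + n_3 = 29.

Stars and bars with 29 stars and 2 bars:
C(29+3-1, 3-1) = C(31,2).

Final answer: C(31,2) = 465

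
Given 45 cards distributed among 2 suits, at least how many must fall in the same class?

By pigeonhole with 45 objects and 2 categories: ceiling(45/2).

Final answer: 23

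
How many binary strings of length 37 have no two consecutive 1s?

A valid string ends in 0 (append to any length-(n-1) valid string) or in 01 (append to any length-(n-2) valid string), so a(n) = a(n-1) + a(n-2) with a(1)=2, a(2)=3.
Building up term by term: a(1)=2, a(2)=3, a(3)=5, a(4)=8, a(5)=13, a(6)=21, a(7)=34, a(8)=55, a(9)=89, a(10)=144, a(11)=233, a(12)=377, a(13)=610, a(14)=987, a(15)=1597, a(16)=2584, a(17)=4181, a(18)=6765, a(19)=10946, a(20)=17711, a(21)=28657, a(22)=46368, a(23)=75025, a(24)=121393, a(25)=196418, a(26)=317811, a(27)=514229, a(28)=832040, a(29)=1346269, a(30)=2178309, a(31)=3524578, a(32)=5702887, a(33)=9227465, a(34)=14930352, a(35)=24157817, a(36)=39088169, a(37)=63245986.

Final answer: 63245986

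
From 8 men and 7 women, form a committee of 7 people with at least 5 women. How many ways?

Sum over valid woman counts:
C(7,5)C(8,2) = 588
C(7,6)C(8,1) = 56
C(7,7)C(8,0) = 1
Total: 588 + 56 + 1.

Final answer: 645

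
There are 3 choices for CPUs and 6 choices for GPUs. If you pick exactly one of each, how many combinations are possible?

By the multiplication principle: 3 x 6.

Final answer: 18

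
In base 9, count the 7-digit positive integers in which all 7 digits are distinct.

First digit: 8 (nonzero). Second: 8 (not first). Third: 7, etc.
Total: 8 x 8 x 7 x 6 x 5 x 4 x 3.

Final answer: 161280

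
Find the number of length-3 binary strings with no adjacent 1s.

A valid string ends in 0 (append to any length-(n-1) valid string) or in 01 (append to any length-(n-2) valid string), so a(n) = a(n-1) + a(n-2) with a(1)=2, a(2)=3.
Iterating the recurrence: a(1)=2, a(2)=3, a(3)=5.

Final answer: 5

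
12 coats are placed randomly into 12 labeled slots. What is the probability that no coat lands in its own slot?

D(n) = (n-1)(D(n-1) + D(n-2)), D(0)=1, D(1)=0.
Building up: D(2)=1, D(3)=2, D(4)=9, D(5)=44, D(6)=265, D(7)=1854, D(8)=14833, D(9)=133496, D(10)=1334961, D(11)=14684570, D(12)=176214841.
Total arrangements: 12! = 479001600.
Probability = D(12)/12! = 16019531/43545600.

Final answer: D(12)/12! = 176214841/479001600 = 0.367879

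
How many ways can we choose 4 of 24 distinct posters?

C(24,4) = 24!/(4! x (24-4)!).

Final answer: C(24,4) = 10626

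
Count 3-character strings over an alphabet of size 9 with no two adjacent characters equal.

First character: 9 choices. Each subsequent: 8 choices (must differ from the previous one).
Total: 9 x 8^2.

Final answer: 9 x 8^{2} = 576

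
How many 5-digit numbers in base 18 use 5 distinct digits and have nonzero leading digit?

The leading digit has 17 choices (anything but zero); the next has 17 (anything but the first), then 16, and so on, one fewer each time.
Total: 17 x 17 x 16 x 15 x 14.

Final answer: 971040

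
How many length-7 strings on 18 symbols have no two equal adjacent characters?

Let g(n) count such strings. g(1) = 18, and each valid string of length n-1 extends in 17 ways (any symbol but the last), so g(n) = 17 g(n-1).
Total: g(7) = 18 x 17^6.

Final answer: 18 x 17^{6} = 434476242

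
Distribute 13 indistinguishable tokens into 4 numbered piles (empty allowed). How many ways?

Stars and bars: C(n+k-1, k-1) = C(16,3).

Final answer: C(16,3) = 560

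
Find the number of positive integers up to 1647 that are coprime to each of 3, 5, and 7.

|div by 3|=549, |div by 5|=329, |div by 7|=235.
|div by 3&5|=109, |div by 3&7|=78, |div by 5&7|=47, |div by all|=15.
By inclusion-exclusion, divisible by at least one: 549+329+235-109-78-47+15 = 894.
Not divisible by any: 1647 - 894.

Final answer: 753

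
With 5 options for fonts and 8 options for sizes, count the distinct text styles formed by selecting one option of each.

By the multiplication principle: 5 x 8.

Final answer: 40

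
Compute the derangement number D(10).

Derangements satisfy D(n) = (n-1)(D(n-1) + D(n-2)), starting from D(0)=1, D(1)=0.
Building up: D(2)=1, D(3)=2, D(4)=9, D(5)=44, D(6)=265, D(7)=1854, D(8)=14833, D(9)=133496.
D(10) = 9 x (D(9) + D(8)) = 9 x (133496 + 14833).

Final answer: D(10) = 1334961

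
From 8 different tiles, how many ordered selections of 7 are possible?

P(8,7) = 8!/(8-7)! = 8!/1!.

Final answer: P(8,7) = 40320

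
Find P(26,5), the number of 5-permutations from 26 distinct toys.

P(26,5) = 26!/(26-5)! = 26!/21!.

Final answer: P(26,5) = 7893600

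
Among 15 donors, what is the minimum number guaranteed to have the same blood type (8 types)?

There are 8 possible values for blood type (8 types). With 15 donors and 8 categories, by pigeonhole: ceiling(15/8).

Final answer: 2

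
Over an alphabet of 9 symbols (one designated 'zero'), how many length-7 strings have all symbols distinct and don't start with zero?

First digit: 8 (nonzero). Second: 8 (not first). Third: 7, etc.
Total: 8 x 8 x 7 x 6 x 5 x 4 x 3.

Final answer: 161280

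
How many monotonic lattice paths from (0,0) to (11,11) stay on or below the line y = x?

Total monotonic paths to (11,11): C(22,11) = 705432.
Reflecting each bad path at its first crossing gives a bijection with paths to (10,12): C(22,12) = 646646.
Valid Dyck paths: 705432 - 646646.
(This is the Catalan number C_{11}.)

Final answer: C_{11} = 58786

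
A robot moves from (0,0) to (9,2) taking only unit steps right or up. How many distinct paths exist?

Each path has 9 right steps and 2 up steps in some order (11 steps total).
Choose which 2 of the 11 steps are up: C(11,2).

Final answer: C(11,2) = 55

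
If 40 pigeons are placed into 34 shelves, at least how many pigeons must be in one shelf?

By the pigeonhole principle: ceiling(40/34).

Final answer: 2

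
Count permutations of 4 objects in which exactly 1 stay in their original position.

Choose which 1 elements are fixed: C(4,1) = 4.
Derange the remaining 3 using D(j) = (j-1)(D(j-1) + D(j-2)), D(0)=1, D(1)=0: D(2)=1, D(3)=2.
Total: 4 x 2.

Final answer: C(4,1) D(3) = 8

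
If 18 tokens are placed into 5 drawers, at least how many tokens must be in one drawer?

By the pigeonhole principle: ceiling(18/5).

Final answer: 4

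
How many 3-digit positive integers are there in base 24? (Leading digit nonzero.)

These are the integers in [24^2, 24^3), so the count is 24^3 - 24^2 = 23 x 24^2.

Final answer: 13248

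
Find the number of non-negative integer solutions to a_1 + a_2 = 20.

Stars and bars with 20 stars and 1 bars:
C(20+2-1, 2-1) = C(21,1).

Final answer: C(21,1) = 21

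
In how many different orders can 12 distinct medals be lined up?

The number of ways to arrange 12 distinct objects is 12!.

Final answer: 12! = 479001600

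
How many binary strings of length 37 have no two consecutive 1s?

Let a(n) count valid strings. If the last bit is 0 the prefix is any valid string of length n-1; if it is 1 the string must end in 01 with a valid prefix of length n-2. So a(n) = a(n-1) + a(n-2), a(1)=2, a(2)=3.
Building up term by term: a(1)=2, a(2)=3, a(3)=5, a(4)=8, a(5)=13, a(6)=21, a(7)=34, a(8)=55, a(9)=89, a(10)=144, a(11)=233, a(12)=377, a(13)=610, a(14)=987, a(15)=1597, a(16)=2584, a(17)=4181, a(18)=6765, a(19)=10946, a(20)=17711, a(21)=28657, a(22)=46368, a(23)=75025, a(24)=121393, a(25)=196418, a(26)=317811, a(27)=514229, a(28)=832040, a(29)=1346269, a(30)=2178309, a(31)=3524578, a(32)=5702887, a(33)=9227465, a(34)=14930352, a(35)=24157817, a(36)=39088169, a(37)=63245986.

Final answer: 63245986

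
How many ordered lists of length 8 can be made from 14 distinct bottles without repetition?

P(14,8) = 14!/(14-8)! = 14!/6!.

Final answer: P(14,8) = 121080960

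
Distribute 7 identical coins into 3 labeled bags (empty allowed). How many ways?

Stars and bars: C(n+k-1, k-1) = C(9,2).

Final answer: C(9,2) = 36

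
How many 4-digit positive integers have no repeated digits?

First digit: 9 (not 0). Second: 9 (not first). Third: 8, etc.
Total: 9 x 9 x 8 x 7.

Final answer: 4536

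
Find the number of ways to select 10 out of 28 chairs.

C(28,10) = 28!/(10! x 18!).

Final answer: \binom{28}{10} = 13123110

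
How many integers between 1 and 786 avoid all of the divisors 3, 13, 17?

|div by 3|=262, |div by 13|=60, |div by 17|=46.
|div by 3&13|=20, |div by 3&17|=15, |div by 13&17|=3, |div by all|=1.
By inclusion-exclusion, divisible by at least one: 262+60+46-20-15-3+1 = 331.
Not divisible by any: 786 - 331.

Final answer: 455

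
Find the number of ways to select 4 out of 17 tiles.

C(17,4) = 17!/(4! x (17-4)!).

Final answer: C(17,4) = 2380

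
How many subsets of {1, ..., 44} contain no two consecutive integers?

Condition on whether n belongs to the subset: if not, any valid subset of {1, ..., n-1} works (a(n-1)); if so, n-1 is excluded and the rest is a valid subset of {1, ..., n-2} (a(n-2)). Hence a(n) = a(n-1) + a(n-2), a(1)=2, a(2)=3.
Iterating the recurrence: a(1)=2, a(2)=3, a(3)=5, a(4)=8, a(5)=13, a(6)=21, a(7)=34, a(8)=55, a(9)=89, a(10)=144, a(11)=233, a(12)=377, a(13)=610, a(14)=987, a(15)=1597, a(16)=2584, a(17)=4181, a(18)=6765, a(19)=10946, a(20)=17711, a(21)=28657, a(22)=46368, a(23)=75025, a(24)=121393, a(25)=196418, a(26)=317811, a(27)=514229, a(28)=832040, a(29)=1346269, a(30)=2178309, a(31)=3524578, a(32)=5702887, a(33)=9227465, a(34)=14930352, a(35)=24157817, a(36)=39088169, a(37)=63245986, a(38)=102334155, a(39)=165580141, a(40)=267914296, a(41)=433494437, a(42)=701408733, a(43)=1134903170, a(44)=1836311903.

Final answer: 1836311903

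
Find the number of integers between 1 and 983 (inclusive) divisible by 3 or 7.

Multiples of 3: 327. Multiples of 7: 140. Of both (lcm=21): 46.
By inclusion-exclusion: 327 + 140 - 46.

Final answer: 421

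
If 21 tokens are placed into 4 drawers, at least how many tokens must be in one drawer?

By the pigeonhole principle: ceiling(21/4).

Final answer: 6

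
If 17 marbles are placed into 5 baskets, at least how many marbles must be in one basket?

By the pigeonhole principle: ceiling(17/5).

Final answer: 4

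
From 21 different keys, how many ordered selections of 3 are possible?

P(21,3) = 21!/(21-3)! = 21!/18!.

Final answer: P(21,3) = 7980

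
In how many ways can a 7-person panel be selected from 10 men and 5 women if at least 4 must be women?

Sum over valid woman counts:
C(5,4)C(10,3) = 600
C(5,5)C(10,2) = 45
Total: 600 + 45.

Final answer: 645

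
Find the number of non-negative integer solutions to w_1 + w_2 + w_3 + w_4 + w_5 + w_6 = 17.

Stars and bars with 17 stars and 5 bars:
C(17+6-1, 6-1) = C(22,5).

Final answer: C(22,5) = 26334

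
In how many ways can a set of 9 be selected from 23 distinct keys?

C(23,9) = 23!/(9! x 14!).

Final answer: \binom{23}{9} = 817190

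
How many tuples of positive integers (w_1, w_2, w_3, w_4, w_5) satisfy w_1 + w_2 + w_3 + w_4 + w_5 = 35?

Substitute w'_i = w_i - 1 (so w'_i >= 0). Then sum w'_i = 35 - 5 = 30.
Stars and bars: C(30+5-1, 5-1) = C(34,4).

Final answer: C(34,4) = 46376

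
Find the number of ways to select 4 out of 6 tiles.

C(6,4) = 6!/(4! x (6-4)!).

Final answer: C(6,4) = 15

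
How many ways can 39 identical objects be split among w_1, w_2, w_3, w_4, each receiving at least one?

Substitute w'_i = w_i - 1 (so w'_i >= 0). Then sum w'_i = 39 - 4 = 35.
Stars and bars: C(35+4-1, 4-1) = C(38,3).

Final answer: C(38,3) = 8436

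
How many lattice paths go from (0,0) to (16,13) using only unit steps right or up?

Each path has 16 right steps and 13 up steps in some order (29 steps total).
Choose which 13 of the 29 steps are up: C(29,13).

Final answer: C(29,13) = 67863915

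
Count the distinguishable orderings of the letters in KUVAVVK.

Letters (A:1, K:2, U:1, V:3). Total letters: 7.
Permutations = 7!/(3! x 2!).

Final answer: 420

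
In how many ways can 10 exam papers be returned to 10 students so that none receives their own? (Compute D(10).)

Derangements satisfy D(n) = (n-1)(D(n-1) + D(n-2)), starting from D(0)=1, D(1)=0.
D(2) = 1 x (0 + 1) = 1
D(3) = 2 x (1 + 0) = 2
D(4) = 3 x (2 + 1) = 9
D(5) = 4 x (9 + 2) = 44
D(6) = 5 x (44 + 9) = 265
D(7) = 6 x (265 + 44) = 1854
D(8) = 7 x (1854 + 265) = 14833
D(9) = 8 x (14833 + 1854) = 133496
D(10) = 9 x (D(9) + D(8)) = 9 x (133496 + 14833)

Final answer: D(10) = 1334961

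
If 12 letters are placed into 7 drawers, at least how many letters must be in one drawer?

By the pigeonhole principle: ceiling(12/7).

Final answer: 2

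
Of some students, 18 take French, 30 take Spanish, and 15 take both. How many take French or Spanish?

|A union B| = |A| + |B| - |A intersect B| = 18 + 30 - 15.

Final answer: 33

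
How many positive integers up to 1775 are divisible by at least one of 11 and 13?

Multiples of 11: 161. Multiples of 13: 136. Of both (lcm=143): 12.
By inclusion-exclusion: 161 + 136 - 12.

Final answer: 285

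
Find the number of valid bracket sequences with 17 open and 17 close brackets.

The structures are counted by the Catalan number C_n. Here n = 17 (pairs).
C_n = C(2n,n) - C(2n,n+1), so C_{17} = C(34,17) - C(34,18) = 2333606220 - 2203961430.

Final answer: C_{17} = 129644790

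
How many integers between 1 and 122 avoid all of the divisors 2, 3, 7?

|div by 2|=61, |div by 3|=40, |div by 7|=17.
|div by 2&3|=20, |div by 2&7|=8, |div by 3&7|=5, |div by all|=2.
By inclusion-exclusion, divisible by at least one: 61+40+17-20-8-5+2 = 87.
Not divisible by any: 122 - 87.

Final answer: 35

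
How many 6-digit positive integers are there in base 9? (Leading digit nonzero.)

These are the integers in [9^5, 9^6), so the count is 9^6 - 9^5 = 8 x 9^5.

Final answer: 472392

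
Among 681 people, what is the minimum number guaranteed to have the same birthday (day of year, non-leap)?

There are 365 possible values for birthday (day of year, non-leap). With 681 people and 365 categories, by pigeonhole: ceiling(681/365).

Final answer: 2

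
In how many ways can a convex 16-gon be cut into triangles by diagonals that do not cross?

The structures are counted by the Catalan number C_n. Here n = 16 - 2 = 14.
C_n = (2n)!/(n!(n+1)!), so C_{14} = 28!/(14! x 15!) = C(28,14)/15 = 40116600/15.

Final answer: C_{14} = 2674440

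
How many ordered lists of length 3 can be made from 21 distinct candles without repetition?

P(21,3) = 21!/(21-3)! = 21!/18!.

Final answer: P(21,3) = 7980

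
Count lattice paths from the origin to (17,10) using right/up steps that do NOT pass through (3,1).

Total paths to (17,10): C(27,10) = 8436285.
Paths through (3,1): C(4,1) x C(23,9) = 3268760.
Avoiding (3,1): 8436285 - 3268760.

Final answer: 5167525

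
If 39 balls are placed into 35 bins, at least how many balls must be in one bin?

By the pigeonhole principle: ceiling(39/35).

Final answer: 2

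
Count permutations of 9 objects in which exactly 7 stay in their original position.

Choose which 7 elements are fixed: C(9,7) = 36.
Derange the remaining 2 using D(j) = (j-1)(D(j-1) + D(j-2)), D(0)=1, D(1)=0: D(2)=1.
Total: 36 x 1.

Final answer: C(9,7) D(2) = 36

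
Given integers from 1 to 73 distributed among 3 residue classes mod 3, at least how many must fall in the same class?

By pigeonhole with 73 objects and 3 categories: ceiling(73/3).

Final answer: 25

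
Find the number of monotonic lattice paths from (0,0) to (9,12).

Each path has 9 right steps and 12 up steps in some order (21 steps total).
Choose which 12 of the 21 steps are up: C(21,12).

Final answer: C(21,12) = 293930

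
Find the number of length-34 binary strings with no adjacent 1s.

Classify by the final bit: ...0 gives a(n-1) strings, ...01 gives a(n-2) strings. Thus a(n) = a(n-1) + a(n-2) with a(1)=2, a(2)=3.
Building up term by term: a(1)=2, a(2)=3, a(3)=5, a(4)=8, a(5)=13, a(6)=21, a(7)=34, a(8)=55, a(9)=89, a(10)=144, a(11)=233, a(12)=377, a(13)=610, a(14)=987, a(15)=1597, a(16)=2584, a(17)=4181, a(18)=6765, a(19)=10946, a(20)=17711, a(21)=28657, a(22)=46368, a(23)=75025, a(24)=121393, a(25)=196418, a(26)=317811, a(27)=514229, a(28)=832040, a(29)=1346269, a(30)=2178309, a(31)=3524578, a(32)=5702887, a(33)=9227465, a(34)=14930352.

Final answer: 14930352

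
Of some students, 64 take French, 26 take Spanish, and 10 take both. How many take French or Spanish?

|A union B| = |A| + |B| - |A intersect B| = 64 + 26 - 10.

Final answer: 80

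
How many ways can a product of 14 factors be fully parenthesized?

This is counted by the nth Catalan number C_n. Here n = 14 - 1 = 13.
C_n = C(2n,n) - C(2n,n+1), so C_{13} = C(26,13) - C(26,14) = 10400600 - 9657700.

Final answer: C_{13} = 742900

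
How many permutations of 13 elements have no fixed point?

Use the recurrence D(n) = (n-1)(D(n-1) + D(n-2)) with D(0)=1, D(1)=0.
D(2) = 1 x (0 + 1) = 1
D(3) = 2 x (1 + 0) = 2
D(4) = 3 x (2 + 1) = 9
D(5) = 4 x (9 + 2) = 44
D(6) = 5 x (44 + 9) = 265
D(7) = 6 x (265 + 44) = 1854
D(8) = 7 x (1854 + 265) = 14833
D(9) = 8 x (14833 + 1854) = 133496
D(10) = 9 x (133496 + 14833) = 1334961
D(11) = 10 x (1334961 + 133496) = 14684570
D(12) = 11 x (14684570 + 1334961) = 176214841
D(13) = 12 x (D(12) + D(11)) = 12 x (176214841 + 14684570)

Final answer: D(13) = 2290792932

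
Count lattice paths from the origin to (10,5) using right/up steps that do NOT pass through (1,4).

Total paths to (10,5): C(15,5) = 3003.
Paths through (1,4): C(5,4) x C(10,1) = 50.
Avoiding (1,4): 3003 - 50.

Final answer: 2953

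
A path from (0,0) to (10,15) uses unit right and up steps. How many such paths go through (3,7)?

Paths (0,0)->(3,7): C(10,7) = 120.
Paths (3,7)->(10,15): C(15,8) = 6435.
By multiplication principle: 120 x 6435.

Final answer: 772200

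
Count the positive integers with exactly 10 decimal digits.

First digit: 9 choices (1-9). Each of the remaining 9 digits: 10 choices.
Total: 9 x 10^9.

Final answer: 9000000000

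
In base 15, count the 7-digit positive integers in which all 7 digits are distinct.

The leading digit has 14 choices (anything but zero); the next has 14 (anything but the first), then 13, and so on, one fewer each time.
Total: 14 x 14 x 13 x 12 x 11 x 10 x 9.

Final answer: 30270240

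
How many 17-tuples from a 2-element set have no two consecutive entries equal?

First character: 2 choices. Each subsequent: 1 choices (must differ from the previous one).
Total: 2 x 1^16.

Final answer: 2 x 1^{16} = 2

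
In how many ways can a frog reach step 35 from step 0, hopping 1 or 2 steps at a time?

Let f(n) be the number of climbs. Removing the last move (1 or 2 steps) gives f(n) = f(n-1) + f(n-2); base cases f(1)=1, f(2)=2.
Building up term by term: f(1)=1, f(2)=2, f(3)=3, f(4)=5, f(5)=8, f(6)=13, f(7)=21, f(8)=34, f(9)=55, f(10)=89, f(11)=144, f(12)=233, f(13)=377, f(14)=610, f(15)=987, f(16)=1597, f(17)=2584, f(18)=4181, f(19)=6765, f(20)=10946, f(21)=17711, f(22)=28657, f(23)=46368, f(24)=75025, f(25)=121393, f(26)=196418, f(27)=317811, f(28)=514229, f(29)=832040, f(30)=1346269, f(31)=2178309, f(32)=3524578, f(33)=5702887, f(34)=9227465, f(35)=14930352.

Final answer: 14930352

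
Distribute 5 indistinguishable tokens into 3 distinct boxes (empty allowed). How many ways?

Stars and bars: C(n+k-1, k-1) = C(7,2).

Final answer: C(7,2) = 21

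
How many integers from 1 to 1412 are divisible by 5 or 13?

Multiples of 5: 282. Multiples of 13: 108. Of both (lcm=65): 21.
By inclusion-exclusion: 282 + 108 - 21.

Final answer: 369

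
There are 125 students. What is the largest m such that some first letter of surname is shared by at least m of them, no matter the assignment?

There are 26 possible values for first letter of surname. With 125 students and 26 categories, by pigeonhole: ceiling(125/26).

Final answer: 5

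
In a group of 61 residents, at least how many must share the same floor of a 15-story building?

There are 15 possible values for floor of a 15-story building. With 61 residents and 15 categories, by pigeonhole: ceiling(61/15).

Final answer: 5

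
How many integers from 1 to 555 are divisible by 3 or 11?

Multiples of 3: 185. Multiples of 11: 50. Of both (lcm=33): 16.
By inclusion-exclusion: 185 + 50 - 16.

Final answer: 219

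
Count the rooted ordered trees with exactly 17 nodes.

The structures are counted by the Catalan number C_n. Here n = 17 - 1 = 16.
C_n = C(2n,n)/(n+1), so C_{16} = C(32,16)/17 = 601080390/17.

Final answer: C_{16} = 35357670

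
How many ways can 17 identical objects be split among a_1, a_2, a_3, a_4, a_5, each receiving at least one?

Substitute a'_i = a_i - 1 (so a'_i >= 0). Then sum a'_i = 17 - 5 = 12.
Stars and bars: C(12+5-1, 5-1) = C(16,4).

Final answer: C(16,4) = 1820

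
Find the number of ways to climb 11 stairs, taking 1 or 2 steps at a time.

Let f(n) be the number of climbs. Removing the last move (1 or 2 steps) gives f(n) = f(n-1) + f(n-2); base cases f(1)=1, f(2)=2.
Building up term by term: f(1)=1, f(2)=2, f(3)=3, f(4)=5, f(5)=8, f(6)=13, f(7)=21, f(8)=34, f(9)=55, f(10)=89, f(11)=144.

Final answer: 144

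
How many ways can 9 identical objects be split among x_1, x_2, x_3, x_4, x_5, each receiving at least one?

Substitute x'_i = x_i - 1 (so x'_i >= 0). Then sum x'_i = 9 - 5 = 4.
Stars and bars: C(4+5-1, 5-1) = C(8,4).

Final answer: C(8,4) = 70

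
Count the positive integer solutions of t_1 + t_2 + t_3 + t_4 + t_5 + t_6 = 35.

Substitute t'_i = t_i - 1 (so t'_i >= 0). Then sum t'_i = 35 - 6 = 29.
Stars and bars: C(29+6-1, 6-1) = C(34,5).

Final answer: C(34,5) = 278256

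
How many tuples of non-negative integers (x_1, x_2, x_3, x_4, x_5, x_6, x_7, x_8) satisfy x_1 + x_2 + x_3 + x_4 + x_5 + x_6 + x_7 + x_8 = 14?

Stars and bars with 14 stars and 7 bars:
C(14+8-1, 8-1) = C(21,7).

Final answer: C(21,7) = 116280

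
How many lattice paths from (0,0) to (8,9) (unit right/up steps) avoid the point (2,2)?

Total paths to (8,9): C(17,9) = 24310.
Paths through (2,2): C(4,2) x C(13,7) = 10296.
Avoiding (2,2): 24310 - 10296.

Final answer: 14014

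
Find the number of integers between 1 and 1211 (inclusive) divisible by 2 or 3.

Multiples of 2: 605. Multiples of 3: 403. Of both (lcm=6): 201.
By inclusion-exclusion: 605 + 403 - 201.

Final answer: 807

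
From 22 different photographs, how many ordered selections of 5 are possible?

P(22,5) = 22!/(22-5)! = 22!/17!.

Final answer: P(22,5) = 3160080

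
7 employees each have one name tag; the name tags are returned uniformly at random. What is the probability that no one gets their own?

D(n) = (n-1)(D(n-1) + D(n-2)), D(0)=1, D(1)=0.
Building up: D(2)=1, D(3)=2, D(4)=9, D(5)=44, D(6)=265, D(7)=1854.
Total arrangements: 7! = 5040.
Probability = D(7)/7! = 103/280.

Final answer: D(7)/7! = 1854/5040 = 0.367857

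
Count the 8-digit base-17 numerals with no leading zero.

In base 17, the leading digit has 16 choices (1..16); each of the remaining 7 digits has 17 choices.
Total: 16 x 17^7.

Final answer: 6565418768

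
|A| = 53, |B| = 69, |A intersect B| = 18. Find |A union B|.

|A union B| = |A| + |B| - |A intersect B| = 53 + 69 - 18.

Final answer: 104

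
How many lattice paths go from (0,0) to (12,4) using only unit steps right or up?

Each path has 12 right steps and 4 up steps in some order (16 steps total).
Choose which 4 of the 16 steps are up: C(16,4).

Final answer: C(16,4) = 1820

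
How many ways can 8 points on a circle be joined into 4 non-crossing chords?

This is counted by the nth Catalan number C_n. Here n = 8/2 = 4.
Using C_0 = 1 and C_(k+1) = C_k x 2(2k+1)/(k+2), build up term by term: C_1=1, C_2=2, C_3=5, C_4=14.

Final answer: C_{4} = 14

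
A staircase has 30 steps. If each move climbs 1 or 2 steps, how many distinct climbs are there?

Let f(n) be the number of climbs. Removing the last move (1 or 2 steps) gives f(n) = f(n-1) + f(n-2); base cases f(1)=1, f(2)=2.
Iterating the recurrence: f(1)=1, f(2)=2, f(3)=3, f(4)=5, f(5)=8, f(6)=13, f(7)=21, f(8)=34, f(9)=55, f(10)=89, f(11)=144, f(12)=233, f(13)=377, f(14)=610, f(15)=987, f(16)=1597, f(17)=2584, f(18)=4181, f(19)=6765, f(20)=10946, f(21)=17711, f(22)=28657, f(23)=46368, f(24)=75025, f(25)=121393, f(26)=196418, f(27)=317811, f(28)=514229, f(29)=832040, f(30)=1346269.

Final answer: 1346269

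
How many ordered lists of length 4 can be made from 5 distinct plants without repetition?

P(5,4) = 5!/(5-4)! = 5!/1!.

Final answer: P(5,4) = 120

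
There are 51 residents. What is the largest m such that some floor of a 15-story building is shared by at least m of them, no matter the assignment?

There are 15 possible values for floor of a 15-story building. With 51 residents and 15 categories, by pigeonhole: ceiling(51/15).

Final answer: 4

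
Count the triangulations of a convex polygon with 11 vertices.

This is a standard Catalan-number count: the answer is C_n. Here n = 11 - 2 = 9.
C_n = (2n)!/(n!(n+1)!), so C_{9} = 18!/(9! x 10!) = C(18,9)/10 = 48620/10.

Final answer: C_{9} = 4862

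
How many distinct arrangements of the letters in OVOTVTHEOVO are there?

Letters (E:1, H:1, O:4, T:2, V:3). Total letters: 11.
Permutations = 11!/(4! x 3! x 2!).

Final answer: 138600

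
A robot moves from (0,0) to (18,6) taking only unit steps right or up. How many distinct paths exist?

Each path has 18 right steps and 6 up steps in some order (24 steps total).
Choose which 6 of the 24 steps are up: C(24,6).

Final answer: C(24,6) = 134596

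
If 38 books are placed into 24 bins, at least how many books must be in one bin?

By the pigeonhole principle: ceiling(38/24).

Final answer: 2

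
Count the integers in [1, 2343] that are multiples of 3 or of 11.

Multiples of 3: 781. Multiples of 11: 213. Of both (lcm=33): 71.
By inclusion-exclusion: 781 + 213 - 71.

Final answer: 923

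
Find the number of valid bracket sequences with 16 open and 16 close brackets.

This is a standard Catalan-number count: the answer is C_n. Here n = 16 (pairs).
C_n = (2n)!/(n!(n+1)!), so C_{16} = 32!/(16! x 17!) = C(32,16)/17 = 601080390/17.

Final answer: C_{16} = 35357670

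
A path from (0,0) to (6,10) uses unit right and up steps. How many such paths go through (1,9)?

Paths (0,0)->(1,9): C(10,9) = 10.
Paths (1,9)->(6,10): C(6,1) = 6.
By multiplication principle: 10 x 6.

Final answer: 60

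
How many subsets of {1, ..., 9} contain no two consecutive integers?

Condition on whether n belongs to the subset: if not, any valid subset of {1, ..., n-1} works (a(n-1)); if so, n-1 is excluded and the rest is a valid subset of {1, ..., n-2} (a(n-2)). Hence a(n) = a(n-1) + a(n-2), a(1)=2, a(2)=3.
Computing successive values: a(1)=2, a(2)=3, a(3)=5, a(4)=8, a(5)=13, a(6)=21, a(7)=34, a(8)=55, a(9)=89.

Final answer: 89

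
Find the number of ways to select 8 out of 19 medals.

C(19,8) = 19!/(8! x 11!).

Final answer: \binom{19}{8} = 75582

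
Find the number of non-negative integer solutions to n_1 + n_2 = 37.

Stars and bars with 37 stars and 1 bars:
C(37+2-1, 2-1) = C(38,1).

Final answer: C(38,1) = 38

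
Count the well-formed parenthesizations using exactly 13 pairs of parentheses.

The structures are counted by the Catalan number C_n. Here n = 13 (pairs).
C_n = C(2n,n)/(n+1), so C_{13} = C(26,13)/14 = 10400600/14.

Final answer: C_{13} = 742900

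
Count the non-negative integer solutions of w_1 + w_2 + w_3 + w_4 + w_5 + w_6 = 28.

Stars and bars with 28 stars and 5 bars:
C(28+6-1, 6-1) = C(33,5).

Final answer: C(33,5) = 237336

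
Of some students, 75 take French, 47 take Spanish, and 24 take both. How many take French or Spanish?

|A union B| = |A| + |B| - |A intersect B| = 75 + 47 - 24.

Final answer: 98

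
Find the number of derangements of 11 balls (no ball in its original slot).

Use the recurrence D(n) = (n-1)(D(n-1) + D(n-2)) with D(0)=1, D(1)=0.
D(2) = 1 x (0 + 1) = 1
D(3) = 2 x (1 + 0) = 2
D(4) = 3 x (2 + 1) = 9
D(5) = 4 x (9 + 2) = 44
D(6) = 5 x (44 + 9) = 265
D(7) = 6 x (265 + 44) = 1854
D(8) = 7 x (1854 + 265) = 14833
D(9) = 8 x (14833 + 1854) = 133496
D(10) = 9 x (133496 + 14833) = 1334961
D(11) = 10 x (D(10) + D(9)) = 10 x (1334961 + 133496)

Final answer: D(11) = 14684570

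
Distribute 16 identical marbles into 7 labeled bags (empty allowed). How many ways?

Stars and bars: C(n+k-1, k-1) = C(22,6).

Final answer: C(22,6) = 74613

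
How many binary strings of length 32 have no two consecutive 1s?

A valid string ends in 0 (append to any length-(n-1) valid string) or in 01 (append to any length-(n-2) valid string), so a(n) = a(n-1) + a(n-2) with a(1)=2, a(2)=3.
Iterating the recurrence: a(1)=2, a(2)=3, a(3)=5, a(4)=8, a(5)=13, a(6)=21, a(7)=34, a(8)=55, a(9)=89, a(10)=144, a(11)=233, a(12)=377, a(13)=610, a(14)=987, a(15)=1597, a(16)=2584, a(17)=4181, a(18)=6765, a(19)=10946, a(20)=17711, a(21)=28657, a(22)=46368, a(23)=75025, a(24)=121393, a(25)=196418, a(26)=317811, a(27)=514229, a(28)=832040, a(29)=1346269, a(30)=2178309, a(31)=3524578, a(32)=5702887.

Final answer: 5702887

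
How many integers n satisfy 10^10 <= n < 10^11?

These are the integers in [10^10, 10^11), so the count is 10^11 - 10^10 = 9 x 10^10.

Final answer: 90000000000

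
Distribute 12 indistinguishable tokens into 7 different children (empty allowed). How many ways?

Stars and bars: C(n+k-1, k-1) = C(18,6).

Final answer: C(18,6) = 18564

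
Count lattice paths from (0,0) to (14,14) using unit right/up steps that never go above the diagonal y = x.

Total monotonic paths to (14,14): C(28,14) = 40116600.
A path is bad iff it touches y = x + 1; reflecting its initial segment maps bad paths bijectively onto all paths to (13,15), of which there are C(28,15) = 37442160.
Valid Dyck paths: 40116600 - 37442160.
(Equivalently, C_{14} = C(28,14)/15 = 40116600/15.)

Final answer: C_{14} = 2674440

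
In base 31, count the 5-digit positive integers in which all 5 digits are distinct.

First digit: 30 (nonzero). Second: 30 (not first). Third: 29, etc.
Total: 30 x 30 x 29 x 28 x 27.

Final answer: 19731600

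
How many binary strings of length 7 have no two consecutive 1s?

A valid string ends in 0 (append to any length-(n-1) valid string) or in 01 (append to any length-(n-2) valid string), so a(n) = a(n-1) + a(n-2) with a(1)=2, a(2)=3.
Building up term by term: a(1)=2, a(2)=3, a(3)=5, a(4)=8, a(5)=13, a(6)=21, a(7)=34.

Final answer: 34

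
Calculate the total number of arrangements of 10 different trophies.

The number of ways to arrange 10 distinct objects is 10!.

Final answer: 10! = 3628800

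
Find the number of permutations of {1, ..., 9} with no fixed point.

Derangements satisfy D(n) = (n-1)(D(n-1) + D(n-2)), starting from D(0)=1, D(1)=0.
Building up: D(2)=1, D(3)=2, D(4)=9, D(5)=44, D(6)=265, D(7)=1854, D(8)=14833.
D(9) = 8 x (D(8) + D(7)) = 8 x (14833 + 1854).

Final answer: D(9) = 133496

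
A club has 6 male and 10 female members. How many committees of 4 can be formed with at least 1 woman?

Sum over valid woman counts:
C(10,1)C(6,3) = 200
C(10,2)C(6,2) = 675
C(10,3)C(6,1) = 720
C(10,4)C(6,0) = 210
Total: 200 + 675 + 720 + 210.

Final answer: 1805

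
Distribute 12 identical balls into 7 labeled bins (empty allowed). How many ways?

Stars and bars: C(n+k-1, k-1) = C(18,6).

Final answer: C(18,6) = 18564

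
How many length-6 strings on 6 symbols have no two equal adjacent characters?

Let g(n) count such strings. g(1) = 6, and each valid string of length n-1 extends in 5 ways (any symbol but the last), so g(n) = 5 g(n-1).
Total: g(6) = 6 x 5^5.

Final answer: 6 x 5^{5} = 18750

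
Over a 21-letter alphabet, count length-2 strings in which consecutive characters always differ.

First character: 21 choices. Each subsequent: 20 choices (must differ from the previous one).
Total: 21 x 20^1.

Final answer: 21 x 20^{1} = 420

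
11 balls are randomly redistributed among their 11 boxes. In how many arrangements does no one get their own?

Use the recurrence D(n) = (n-1)(D(n-1) + D(n-2)) with D(0)=1, D(1)=0.
D(2) = 1 x (0 + 1) = 1
D(3) = 2 x (1 + 0) = 2
D(4) = 3 x (2 + 1) = 9
D(5) = 4 x (9 + 2) = 44
D(6) = 5 x (44 + 9) = 265
D(7) = 6 x (265 + 44) = 1854
D(8) = 7 x (1854 + 265) = 14833
D(9) = 8 x (14833 + 1854) = 133496
D(10) = 9 x (133496 + 14833) = 1334961
D(11) = 10 x (D(10) + D(9)) = 10 x (1334961 + 133496)

Final answer: D(11) = 14684570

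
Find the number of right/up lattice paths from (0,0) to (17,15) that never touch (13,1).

Total paths to (17,15): C(32,15) = 565722720.
Paths through (13,1): C(14,1) x C(18,14) = 42840.
Avoiding (13,1): 565722720 - 42840.

Final answer: 565679880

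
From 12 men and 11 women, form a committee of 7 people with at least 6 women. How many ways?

Sum over valid woman counts:
C(11,6)C(12,1) = 5544
C(11,7)C(12,0) = 330
Total: 5544 + 330.

Final answer: 5874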